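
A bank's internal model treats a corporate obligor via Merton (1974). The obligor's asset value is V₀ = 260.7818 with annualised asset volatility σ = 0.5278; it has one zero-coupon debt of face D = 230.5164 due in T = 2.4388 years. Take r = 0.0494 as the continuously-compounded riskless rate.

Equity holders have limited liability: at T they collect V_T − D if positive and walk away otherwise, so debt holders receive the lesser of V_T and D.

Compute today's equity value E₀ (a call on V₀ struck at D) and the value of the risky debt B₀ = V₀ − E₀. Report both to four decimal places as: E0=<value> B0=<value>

d₁ = [ln(V₀/D) + (r + σ²/2)T] / (σ√T)
   = [ln(260.7818/230.5164) + (0.0494 + 0.5·0.5278²)·2.4388] / (0.5278·√2.4388)
   = [0.123362 + 0.460168] / 0.824247 = 0.707956
d₂ = d₁ − σ√T = 0.707956 − 0.824247 = -0.116292
N(d₁) = 0.760514,  N(d₂) = 0.453711,  e^(−rT) = 0.886498
E₀ = V₀·N(d₁) − D·e^(−rT)·N(d₂)
   = 260.7818·0.760514 − 230.5164·0.886498·0.453711 = 105.611288
B₀ = V₀ − E₀ = 260.7818 − 105.611288 = 155.170512

E0=105.6113 B0=155.1705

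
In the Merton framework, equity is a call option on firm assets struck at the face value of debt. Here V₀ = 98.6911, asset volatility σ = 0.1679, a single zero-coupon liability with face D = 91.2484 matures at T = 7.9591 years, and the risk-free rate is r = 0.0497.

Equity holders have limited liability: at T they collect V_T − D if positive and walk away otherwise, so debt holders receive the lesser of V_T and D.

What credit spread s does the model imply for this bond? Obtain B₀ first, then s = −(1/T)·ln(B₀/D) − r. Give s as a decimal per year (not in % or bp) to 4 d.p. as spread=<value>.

d₁ = [ln(V₀/D) + (r + σ²/2)T] / (σ√T)
   = [ln(98.6911/91.2484) + (0.0497 + 0.5·0.1679²)·7.9591] / (0.1679·√7.9591)
   = [0.078409 + 0.507752] / 0.473677 = 1.237470
d₂ = d₁ − σ√T = 1.237470 − 0.473677 = 0.763793
N(d₁) = 0.892044,  N(d₂) = 0.777505,  e^(−rT) = 0.673298
E₀ = V₀·N(d₁) − D·e^(−rT)·N(d₂)
   = 98.6911·0.892044 − 91.2484·0.673298·0.777505 = 40.268940
B₀ = V₀ − E₀ = 98.6911 − 40.268940 = 58.422160
spread = −(1/T)·ln(B₀/D) − r = −(1/7.9591)·ln(58.422160/91.2484) − 0.0497 = 0.00632269

spread=0.0063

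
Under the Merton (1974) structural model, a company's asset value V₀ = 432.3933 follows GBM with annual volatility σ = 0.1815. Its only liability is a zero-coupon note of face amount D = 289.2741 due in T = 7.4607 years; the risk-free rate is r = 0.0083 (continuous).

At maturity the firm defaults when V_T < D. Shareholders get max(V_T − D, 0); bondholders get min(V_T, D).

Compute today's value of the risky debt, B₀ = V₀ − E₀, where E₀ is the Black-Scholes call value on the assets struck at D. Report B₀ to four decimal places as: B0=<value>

B0=256.2231

d₁ = [ln(V₀/D) + (r + σ²/2)T] / (σ√T)
   = [ln(432.3933/289.2741) + (0.0083 + 0.5·0.1815²)·7.4607] / (0.1815·√7.4607)
   = [0.401961 + 0.184810] / 0.495754 = 1.183592
d₂ = d₁ − σ√T = 1.183592 − 0.495754 = 0.687838
N(d₁) = 0.881713,  N(d₂) = 0.754223,  e^(−rT) = 0.939954
E₀ = V₀·N(d₁) − D·e^(−rT)·N(d₂)
   = 432.3933·0.881713 − 289.2741·0.939954·0.754223 = 176.170168
B₀ = V₀ − E₀ = 432.3933 − 176.170168 = 256.223132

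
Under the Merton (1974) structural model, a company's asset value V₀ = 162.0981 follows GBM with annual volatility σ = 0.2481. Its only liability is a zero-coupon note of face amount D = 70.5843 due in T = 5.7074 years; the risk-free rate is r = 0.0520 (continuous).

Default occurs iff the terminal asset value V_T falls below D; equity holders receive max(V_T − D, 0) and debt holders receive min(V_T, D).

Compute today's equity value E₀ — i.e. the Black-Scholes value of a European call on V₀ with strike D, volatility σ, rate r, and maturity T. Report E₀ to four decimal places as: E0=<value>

E0=110.2184

d₁ = [ln(V₀/D) + (r + σ²/2)T] / (σ√T)
   = [ln(162.0981/70.5843) + (0.0520 + 0.5·0.2481²)·5.7074] / (0.2481·√5.7074)
   = [0.831394 + 0.472440] / 0.592715 = 2.199766
d₂ = d₁ − σ√T = 2.199766 − 0.592715 = 1.607051
N(d₁) = 0.986088,  N(d₂) = 0.945978,  e^(−rT) = 0.743204
E₀ = V₀·N(d₁) − D·e^(−rT)·N(d₂)
   = 162.0981·0.986088 − 70.5843·0.743204·0.945978 = 110.218396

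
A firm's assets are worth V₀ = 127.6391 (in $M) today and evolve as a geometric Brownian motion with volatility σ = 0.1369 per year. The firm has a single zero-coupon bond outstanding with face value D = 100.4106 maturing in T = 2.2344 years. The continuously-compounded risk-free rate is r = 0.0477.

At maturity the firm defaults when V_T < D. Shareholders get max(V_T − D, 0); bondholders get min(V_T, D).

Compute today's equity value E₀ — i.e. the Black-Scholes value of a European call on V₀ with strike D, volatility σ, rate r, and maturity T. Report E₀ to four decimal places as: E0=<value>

E0=37.7864

d₁ = [ln(V₀/D) + (r + σ²/2)T] / (σ√T)
   = [ln(127.6391/100.4106) + (0.0477 + 0.5·0.1369²)·2.2344] / (0.1369·√2.2344)
   = [0.239939 + 0.127519] / 0.204637 = 1.795659
d₂ = d₁ − σ√T = 1.795659 − 0.204637 = 1.591022
N(d₁) = 0.963726,  N(d₂) = 0.944198,  e^(−rT) = 0.898902
E₀ = V₀·N(d₁) − D·e^(−rT)·N(d₂)
   = 127.6391·0.963726 − 100.4106·0.898902·0.944198 = 37.786425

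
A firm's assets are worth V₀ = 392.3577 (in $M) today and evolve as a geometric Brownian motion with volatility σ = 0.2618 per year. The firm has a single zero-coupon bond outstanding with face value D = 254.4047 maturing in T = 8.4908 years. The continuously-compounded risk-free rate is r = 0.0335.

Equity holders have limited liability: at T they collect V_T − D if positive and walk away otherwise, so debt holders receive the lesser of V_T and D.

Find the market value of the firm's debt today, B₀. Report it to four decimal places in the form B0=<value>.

B0=172.8090

d₁ = [ln(V₀/D) + (r + σ²/2)T] / (σ√T)
   = [ln(392.3577/254.4047) + (0.0335 + 0.5·0.2618²)·8.4908] / (0.2618·√8.4908)
   = [0.433248 + 0.575418] / 0.762858 = 1.322219
d₂ = d₁ − σ√T = 1.322219 − 0.762858 = 0.559361
N(d₁) = 0.906952,  N(d₂) = 0.712042,  e^(−rT) = 0.752434
E₀ = V₀·N(d₁) − D·e^(−rT)·N(d₂)
   = 392.3577·0.906952 − 254.4047·0.752434·0.712042 = 219.548657
B₀ = V₀ − E₀ = 392.3577 − 219.548657 = 172.809043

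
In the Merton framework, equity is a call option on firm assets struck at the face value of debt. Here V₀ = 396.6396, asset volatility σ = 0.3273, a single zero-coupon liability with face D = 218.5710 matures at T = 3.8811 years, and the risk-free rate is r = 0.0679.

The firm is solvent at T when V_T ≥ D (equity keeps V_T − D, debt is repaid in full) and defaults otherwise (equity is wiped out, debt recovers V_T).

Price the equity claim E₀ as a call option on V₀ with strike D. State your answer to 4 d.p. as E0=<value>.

d₁ = [ln(V₀/D) + (r + σ²/2)T] / (σ√T)
   = [ln(396.6396/218.5710) + (0.0679 + 0.5·0.3273²)·3.8811] / (0.3273·√3.8811)
   = [0.595917 + 0.471409] / 0.644798 = 1.655288
d₂ = d₁ − σ√T = 1.655288 − 0.644798 = 1.010491
N(d₁) = 0.951067,  N(d₂) = 0.843870,  e^(−rT) = 0.768337
E₀ = V₀·N(d₁) − D·e^(−rT)·N(d₂)
   = 396.6396·0.951067 − 218.5710·0.768337·0.843870 = 235.514519

E0=235.5145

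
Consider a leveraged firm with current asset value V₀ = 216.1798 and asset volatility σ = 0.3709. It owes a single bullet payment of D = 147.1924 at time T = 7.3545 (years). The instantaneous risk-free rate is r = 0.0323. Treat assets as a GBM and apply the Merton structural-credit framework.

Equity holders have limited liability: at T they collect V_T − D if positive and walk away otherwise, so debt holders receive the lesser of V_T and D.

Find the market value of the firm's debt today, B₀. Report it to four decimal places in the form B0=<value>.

d₁ = [ln(V₀/D) + (r + σ²/2)T] / (σ√T)
   = [ln(216.1798/147.1924) + (0.0323 + 0.5·0.3709²)·7.3545] / (0.3709·√7.3545)
   = [0.384370 + 0.743418] / 1.005850 = 1.121228
d₂ = d₁ − σ√T = 1.121228 − 1.005850 = 0.115378
N(d₁) = 0.868905,  N(d₂) = 0.545927,  e^(−rT) = 0.788557
E₀ = V₀·N(d₁) − D·e^(−rT)·N(d₂)
   = 216.1798·0.868905 − 147.1924·0.788557·0.545927 = 124.474070
B₀ = V₀ − E₀ = 216.1798 − 124.474070 = 91.705730

B0=91.7057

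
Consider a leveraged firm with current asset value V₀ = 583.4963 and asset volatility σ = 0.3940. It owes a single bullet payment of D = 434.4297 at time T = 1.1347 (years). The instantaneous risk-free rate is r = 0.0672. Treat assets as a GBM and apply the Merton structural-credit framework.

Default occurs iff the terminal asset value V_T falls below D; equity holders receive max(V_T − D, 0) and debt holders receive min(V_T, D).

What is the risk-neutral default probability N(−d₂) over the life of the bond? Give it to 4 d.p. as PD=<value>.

d₁ = [ln(V₀/D) + (r + σ²/2)T] / (σ√T)
   = [ln(583.4963/434.4297) + (0.0672 + 0.5·0.3940²)·1.1347] / (0.3940·√1.1347)
   = [0.295004 + 0.164325] / 0.419698 = 1.094428
d₂ = d₁ − σ√T = 1.094428 − 0.419698 = 0.674730
risk-neutral PD = N(−d₂) = N(-0.674730) = 0.249924

PD=0.2499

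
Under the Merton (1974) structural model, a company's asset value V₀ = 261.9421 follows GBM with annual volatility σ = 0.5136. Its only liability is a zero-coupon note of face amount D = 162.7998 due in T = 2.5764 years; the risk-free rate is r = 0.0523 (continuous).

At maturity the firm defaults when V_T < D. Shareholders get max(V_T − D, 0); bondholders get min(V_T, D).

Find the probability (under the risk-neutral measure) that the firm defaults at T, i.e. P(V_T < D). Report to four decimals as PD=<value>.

d₁ = [ln(V₀/D) + (r + σ²/2)T] / (σ√T)
   = [ln(261.9421/162.7998) + (0.0523 + 0.5·0.5136²)·2.5764] / (0.5136·√2.5764)
   = [0.475602 + 0.474554] / 0.824388 = 1.152559
d₂ = d₁ − σ√T = 1.152559 − 0.824388 = 0.328171
risk-neutral PD = N(−d₂) = N(-0.328171) = 0.371391

PD=0.3714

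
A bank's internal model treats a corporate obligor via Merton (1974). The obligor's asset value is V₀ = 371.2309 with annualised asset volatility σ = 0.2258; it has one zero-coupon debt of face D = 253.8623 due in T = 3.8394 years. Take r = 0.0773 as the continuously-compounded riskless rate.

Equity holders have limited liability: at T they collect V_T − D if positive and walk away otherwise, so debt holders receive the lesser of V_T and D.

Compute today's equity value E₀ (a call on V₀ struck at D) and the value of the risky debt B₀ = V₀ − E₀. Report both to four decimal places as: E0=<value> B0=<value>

d₁ = [ln(V₀/D) + (r + σ²/2)T] / (σ√T)
   = [ln(371.2309/253.8623) + (0.0773 + 0.5·0.2258²)·3.8394] / (0.2258·√3.8394)
   = [0.380032 + 0.394663] / 0.442441 = 1.750956
d₂ = d₁ − σ√T = 1.750956 − 0.442441 = 1.308514
N(d₁) = 0.960023,  N(d₂) = 0.904651,  e^(−rT) = 0.743203
E₀ = V₀·N(d₁) − D·e^(−rT)·N(d₂)
   = 371.2309·0.960023 − 253.8623·0.743203·0.904651 = 185.708686
B₀ = V₀ − E₀ = 371.2309 − 185.708686 = 185.522214

E0=185.7087 B0=185.5222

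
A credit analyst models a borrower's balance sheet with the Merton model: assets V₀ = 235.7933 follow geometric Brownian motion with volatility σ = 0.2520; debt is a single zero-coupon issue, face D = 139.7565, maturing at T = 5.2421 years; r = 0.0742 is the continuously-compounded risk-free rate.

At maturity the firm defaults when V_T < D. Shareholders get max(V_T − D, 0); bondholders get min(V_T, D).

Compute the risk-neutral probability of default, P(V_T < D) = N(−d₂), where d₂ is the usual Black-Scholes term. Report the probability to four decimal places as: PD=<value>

PD=0.0981

d₁ = [ln(V₀/D) + (r + σ²/2)T] / (σ√T)
   = [ln(235.7933/139.7565) + (0.0742 + 0.5·0.2520²)·5.2421] / (0.2520·√5.2421)
   = [0.523054 + 0.555411] / 0.576970 = 1.869187
d₂ = d₁ − σ√T = 1.869187 − 0.576970 = 1.292217
risk-neutral PD = N(−d₂) = N(-1.292217) = 0.098141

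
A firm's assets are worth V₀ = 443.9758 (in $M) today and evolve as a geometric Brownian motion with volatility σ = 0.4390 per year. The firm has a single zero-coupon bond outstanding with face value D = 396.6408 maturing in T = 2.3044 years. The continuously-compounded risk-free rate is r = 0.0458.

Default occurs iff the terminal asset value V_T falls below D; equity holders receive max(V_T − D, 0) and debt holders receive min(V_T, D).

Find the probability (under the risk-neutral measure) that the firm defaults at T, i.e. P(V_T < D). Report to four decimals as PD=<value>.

PD=0.5023

d₁ = [ln(V₀/D) + (r + σ²/2)T] / (σ√T)
   = [ln(443.9758/396.6408) + (0.0458 + 0.5·0.4390²)·2.3044] / (0.4390·√2.3044)
   = [0.112739 + 0.327595] / 0.666413 = 0.660752
d₂ = d₁ − σ√T = 0.660752 − 0.666413 = -0.005661
risk-neutral PD = N(−d₂) = N(0.005661) = 0.502258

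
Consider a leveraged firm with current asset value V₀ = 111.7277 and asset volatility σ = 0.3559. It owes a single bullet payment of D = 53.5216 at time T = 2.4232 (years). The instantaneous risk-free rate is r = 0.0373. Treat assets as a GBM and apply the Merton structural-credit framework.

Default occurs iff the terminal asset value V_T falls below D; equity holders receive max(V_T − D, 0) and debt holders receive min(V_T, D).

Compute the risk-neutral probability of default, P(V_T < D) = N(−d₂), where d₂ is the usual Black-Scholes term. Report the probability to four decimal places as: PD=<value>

d₁ = [ln(V₀/D) + (r + σ²/2)T] / (σ√T)
   = [ln(111.7277/53.5216) + (0.0373 + 0.5·0.3559²)·2.4232] / (0.3559·√2.4232)
   = [0.735979 + 0.243852] / 0.554016 = 1.768597
d₂ = d₁ − σ√T = 1.768597 − 0.554016 = 1.214581
risk-neutral PD = N(−d₂) = N(-1.214581) = 0.112263

PD=0.1123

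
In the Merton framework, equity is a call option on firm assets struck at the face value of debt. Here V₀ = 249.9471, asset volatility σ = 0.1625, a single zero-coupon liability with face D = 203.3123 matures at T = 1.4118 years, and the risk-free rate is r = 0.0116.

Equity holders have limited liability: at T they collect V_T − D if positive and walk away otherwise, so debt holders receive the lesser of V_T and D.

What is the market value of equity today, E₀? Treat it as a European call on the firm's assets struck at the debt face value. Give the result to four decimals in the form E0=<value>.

d₁ = [ln(V₀/D) + (r + σ²/2)T] / (σ√T)
   = [ln(249.9471/203.3123) + (0.0116 + 0.5·0.1625²)·1.4118] / (0.1625·√1.4118)
   = [0.206506 + 0.035017] / 0.193081 = 1.250889
d₂ = d₁ − σ√T = 1.250889 − 0.193081 = 1.057808
N(d₁) = 0.894513,  N(d₂) = 0.854928,  e^(−rT) = 0.983756
E₀ = V₀·N(d₁) − D·e^(−rT)·N(d₂)
   = 249.9471·0.894513 − 203.3123·0.983756·0.854928 = 52.586741

E0=52.5867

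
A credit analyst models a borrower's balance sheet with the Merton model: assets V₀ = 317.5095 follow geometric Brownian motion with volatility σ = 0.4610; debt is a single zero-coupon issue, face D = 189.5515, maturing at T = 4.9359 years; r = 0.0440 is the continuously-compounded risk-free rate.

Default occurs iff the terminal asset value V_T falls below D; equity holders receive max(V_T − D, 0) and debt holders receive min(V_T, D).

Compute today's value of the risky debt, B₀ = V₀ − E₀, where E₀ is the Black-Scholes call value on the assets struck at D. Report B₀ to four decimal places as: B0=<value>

B0=123.4300

d₁ = [ln(V₀/D) + (r + σ²/2)T] / (σ√T)
   = [ln(317.5095/189.5515) + (0.0440 + 0.5·0.4610²)·4.9359] / (0.4610·√4.9359)
   = [0.515847 + 0.741671] / 1.024198 = 1.227807
d₂ = d₁ − σ√T = 1.227807 − 1.024198 = 0.203608
N(d₁) = 0.890240,  N(d₂) = 0.580670,  e^(−rT) = 0.804785
E₀ = V₀·N(d₁) − D·e^(−rT)·N(d₂)
   = 317.5095·0.890240 − 189.5515·0.804785·0.580670 = 194.079490
B₀ = V₀ − E₀ = 317.5095 − 194.079490 = 123.430010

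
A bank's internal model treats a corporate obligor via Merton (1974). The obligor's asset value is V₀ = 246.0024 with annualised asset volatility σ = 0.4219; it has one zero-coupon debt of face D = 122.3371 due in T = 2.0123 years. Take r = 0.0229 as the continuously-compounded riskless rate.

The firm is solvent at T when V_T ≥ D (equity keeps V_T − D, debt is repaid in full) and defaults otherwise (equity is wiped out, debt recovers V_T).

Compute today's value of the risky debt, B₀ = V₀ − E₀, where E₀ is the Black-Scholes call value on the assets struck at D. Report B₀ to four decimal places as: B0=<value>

B0=111.7885

d₁ = [ln(V₀/D) + (r + σ²/2)T] / (σ√T)
   = [ln(246.0024/122.3371) + (0.0229 + 0.5·0.4219²)·2.0123] / (0.4219·√2.0123)
   = [0.698561 + 0.225176] / 0.598489 = 1.543449
d₂ = d₁ − σ√T = 1.543449 − 0.598489 = 0.944961
N(d₁) = 0.938639,  N(d₂) = 0.827661,  e^(−rT) = 0.954964
E₀ = V₀·N(d₁) − D·e^(−rT)·N(d₂)
   = 246.0024·0.938639 − 122.3371·0.954964·0.827661 = 134.213943
B₀ = V₀ − E₀ = 246.0024 − 134.213943 = 111.788457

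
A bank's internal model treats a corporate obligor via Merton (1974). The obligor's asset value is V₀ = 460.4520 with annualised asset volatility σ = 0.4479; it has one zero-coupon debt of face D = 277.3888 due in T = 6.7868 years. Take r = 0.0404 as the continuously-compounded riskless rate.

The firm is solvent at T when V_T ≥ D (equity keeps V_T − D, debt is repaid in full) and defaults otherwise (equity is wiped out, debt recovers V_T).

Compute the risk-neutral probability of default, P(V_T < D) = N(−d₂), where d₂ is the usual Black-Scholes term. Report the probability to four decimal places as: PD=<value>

d₁ = [ln(V₀/D) + (r + σ²/2)T] / (σ√T)
   = [ln(460.4520/277.3888) + (0.0404 + 0.5·0.4479²)·6.7868] / (0.4479·√6.7868)
   = [0.506788 + 0.954952] / 1.166846 = 1.252727
d₂ = d₁ − σ√T = 1.252727 − 1.166846 = 0.085881
risk-neutral PD = N(−d₂) = N(-0.085881) = 0.465780

PD=0.4658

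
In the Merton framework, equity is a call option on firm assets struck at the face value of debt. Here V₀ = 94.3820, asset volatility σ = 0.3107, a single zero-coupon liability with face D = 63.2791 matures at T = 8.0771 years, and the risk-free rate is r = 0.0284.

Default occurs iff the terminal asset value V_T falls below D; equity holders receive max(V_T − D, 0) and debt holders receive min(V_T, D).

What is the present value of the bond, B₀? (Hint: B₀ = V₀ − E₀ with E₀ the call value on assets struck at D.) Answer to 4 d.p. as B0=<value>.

d₁ = [ln(V₀/D) + (r + σ²/2)T] / (σ√T)
   = [ln(94.3820/63.2791) + (0.0284 + 0.5·0.3107²)·8.0771] / (0.3107·√8.0771)
   = [0.399795 + 0.619249] / 0.883017 = 1.154049
d₂ = d₁ − σ√T = 1.154049 − 0.883017 = 0.271032
N(d₁) = 0.875760,  N(d₂) = 0.606817,  e^(−rT) = 0.795019
E₀ = V₀·N(d₁) − D·e^(−rT)·N(d₂)
   = 94.3820·0.875760 − 63.2791·0.795019·0.606817 = 52.128193
B₀ = V₀ − E₀ = 94.3820 − 52.128193 = 42.253807

B0=42.2538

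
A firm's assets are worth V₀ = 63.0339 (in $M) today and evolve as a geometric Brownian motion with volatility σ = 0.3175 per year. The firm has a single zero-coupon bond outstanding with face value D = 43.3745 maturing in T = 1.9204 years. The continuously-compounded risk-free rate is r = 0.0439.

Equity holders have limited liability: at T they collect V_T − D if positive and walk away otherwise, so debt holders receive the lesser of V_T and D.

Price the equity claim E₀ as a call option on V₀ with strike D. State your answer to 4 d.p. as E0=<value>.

d₁ = [ln(V₀/D) + (r + σ²/2)T] / (σ√T)
   = [ln(63.0339/43.3745) + (0.0439 + 0.5·0.3175²)·1.9204] / (0.3175·√1.9204)
   = [0.373801 + 0.181100] / 0.439987 = 1.261176
d₂ = d₁ − σ√T = 1.261176 − 0.439987 = 0.821189
N(d₁) = 0.896377,  N(d₂) = 0.794231,  e^(−rT) = 0.919150
E₀ = V₀·N(d₁) − D·e^(−rT)·N(d₂)
   = 63.0339·0.896377 − 43.3745·0.919150·0.794231 = 24.838012

E0=24.8380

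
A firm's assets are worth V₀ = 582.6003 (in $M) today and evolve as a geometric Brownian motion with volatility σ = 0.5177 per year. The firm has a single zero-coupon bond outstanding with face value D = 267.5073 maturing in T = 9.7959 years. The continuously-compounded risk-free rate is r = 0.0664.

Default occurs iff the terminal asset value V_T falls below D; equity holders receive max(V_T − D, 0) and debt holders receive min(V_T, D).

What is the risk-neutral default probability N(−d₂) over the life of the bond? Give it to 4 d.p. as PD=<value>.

PD=0.4714

d₁ = [ln(V₀/D) + (r + σ²/2)T] / (σ√T)
   = [ln(582.6003/267.5073) + (0.0664 + 0.5·0.5177²)·9.7959] / (0.5177·√9.7959)
   = [0.778355 + 1.963163] / 1.620318 = 1.691963
d₂ = d₁ − σ√T = 1.691963 − 1.620318 = 0.071644
risk-neutral PD = N(−d₂) = N(-0.071644) = 0.471442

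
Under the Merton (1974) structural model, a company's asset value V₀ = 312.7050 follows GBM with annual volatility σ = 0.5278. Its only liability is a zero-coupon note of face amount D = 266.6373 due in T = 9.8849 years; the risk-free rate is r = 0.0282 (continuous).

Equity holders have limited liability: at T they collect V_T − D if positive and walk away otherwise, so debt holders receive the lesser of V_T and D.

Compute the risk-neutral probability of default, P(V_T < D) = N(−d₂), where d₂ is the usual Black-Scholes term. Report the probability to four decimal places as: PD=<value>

PD=0.7142

d₁ = [ln(V₀/D) + (r + σ²/2)T] / (σ√T)
   = [ln(312.7050/266.6373) + (0.0282 + 0.5·0.5278²)·9.8849] / (0.5278·√9.8849)
   = [0.159371 + 1.655587] / 1.659417 = 1.093732
d₂ = d₁ − σ√T = 1.093732 − 1.659417 = -0.565685
risk-neutral PD = N(−d₂) = N(0.565685) = 0.714196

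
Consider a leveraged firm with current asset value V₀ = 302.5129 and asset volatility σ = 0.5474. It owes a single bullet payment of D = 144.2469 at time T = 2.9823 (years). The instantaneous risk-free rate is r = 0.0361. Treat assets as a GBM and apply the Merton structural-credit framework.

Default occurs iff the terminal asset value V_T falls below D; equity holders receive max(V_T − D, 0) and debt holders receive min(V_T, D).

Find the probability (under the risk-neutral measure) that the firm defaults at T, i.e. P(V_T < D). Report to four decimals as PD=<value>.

d₁ = [ln(V₀/D) + (r + σ²/2)T] / (σ√T)
   = [ln(302.5129/144.2469) + (0.0361 + 0.5·0.5474²)·2.9823] / (0.5474·√2.9823)
   = [0.740598 + 0.554479] / 0.945324 = 1.369983
d₂ = d₁ − σ√T = 1.369983 − 0.945324 = 0.424659
risk-neutral PD = N(−d₂) = N(-0.424659) = 0.335543

PD=0.3355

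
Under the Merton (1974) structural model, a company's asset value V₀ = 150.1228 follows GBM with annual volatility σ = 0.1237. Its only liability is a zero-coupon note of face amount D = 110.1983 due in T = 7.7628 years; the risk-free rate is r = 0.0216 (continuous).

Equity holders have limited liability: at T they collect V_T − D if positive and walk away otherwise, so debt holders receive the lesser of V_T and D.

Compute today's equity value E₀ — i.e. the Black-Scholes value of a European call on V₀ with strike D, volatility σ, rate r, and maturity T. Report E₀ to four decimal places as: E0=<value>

d₁ = [ln(V₀/D) + (r + σ²/2)T] / (σ√T)
   = [ln(150.1228/110.1983) + (0.0216 + 0.5·0.1237²)·7.7628] / (0.1237·√7.7628)
   = [0.309172 + 0.227068] / 0.344650 = 1.555897
d₂ = d₁ − σ√T = 1.555897 − 0.344650 = 1.211246
N(d₁) = 0.940134,  N(d₂) = 0.887100,  e^(−rT) = 0.845627
E₀ = V₀·N(d₁) − D·e^(−rT)·N(d₂)
   = 150.1228·0.940134 − 110.1983·0.845627·0.887100 = 58.469628

E0=58.4696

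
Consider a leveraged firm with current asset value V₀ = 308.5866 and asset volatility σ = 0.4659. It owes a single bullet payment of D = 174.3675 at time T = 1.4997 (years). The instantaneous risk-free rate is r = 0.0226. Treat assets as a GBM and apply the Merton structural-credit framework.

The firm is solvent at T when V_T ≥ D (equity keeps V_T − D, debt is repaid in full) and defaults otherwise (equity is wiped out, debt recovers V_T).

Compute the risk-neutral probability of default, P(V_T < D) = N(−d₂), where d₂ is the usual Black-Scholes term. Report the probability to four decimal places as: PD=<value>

PD=0.2193

d₁ = [ln(V₀/D) + (r + σ²/2)T] / (σ√T)
   = [ln(308.5866/174.3675) + (0.0226 + 0.5·0.4659²)·1.4997] / (0.4659·√1.4997)
   = [0.570837 + 0.196658] / 0.570552 = 1.345181
d₂ = d₁ − σ√T = 1.345181 − 0.570552 = 0.774629
risk-neutral PD = N(−d₂) = N(-0.774629) = 0.219279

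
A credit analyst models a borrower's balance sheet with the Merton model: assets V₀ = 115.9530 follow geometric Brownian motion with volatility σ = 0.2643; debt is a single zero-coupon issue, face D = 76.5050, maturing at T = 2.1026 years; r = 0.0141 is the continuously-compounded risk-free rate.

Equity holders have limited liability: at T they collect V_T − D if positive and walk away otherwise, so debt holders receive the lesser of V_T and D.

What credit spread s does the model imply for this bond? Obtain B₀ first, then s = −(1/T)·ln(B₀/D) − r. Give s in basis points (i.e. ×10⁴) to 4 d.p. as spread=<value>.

spread=138.2610

d₁ = [ln(V₀/D) + (r + σ²/2)T] / (σ√T)
   = [ln(115.9530/76.5050) + (0.0141 + 0.5·0.2643²)·2.1026] / (0.2643·√2.1026)
   = [0.415829 + 0.103085] / 0.383244 = 1.354003
d₂ = d₁ − σ√T = 1.354003 − 0.383244 = 0.970758
N(d₁) = 0.912132,  N(d₂) = 0.834166,  e^(−rT) = 0.970788
E₀ = V₀·N(d₁) − D·e^(−rT)·N(d₂)
   = 115.9530·0.912132 − 76.5050·0.970788·0.834166 = 43.810835
B₀ = V₀ − E₀ = 115.9530 − 43.810835 = 72.142165
spread = −(1/T)·ln(B₀/D) − r = −(1/2.1026)·ln(72.142165/76.5050) − 0.0141 = 0.01382610
in basis points: 0.01382610 × 10⁴ = 138.2610 bp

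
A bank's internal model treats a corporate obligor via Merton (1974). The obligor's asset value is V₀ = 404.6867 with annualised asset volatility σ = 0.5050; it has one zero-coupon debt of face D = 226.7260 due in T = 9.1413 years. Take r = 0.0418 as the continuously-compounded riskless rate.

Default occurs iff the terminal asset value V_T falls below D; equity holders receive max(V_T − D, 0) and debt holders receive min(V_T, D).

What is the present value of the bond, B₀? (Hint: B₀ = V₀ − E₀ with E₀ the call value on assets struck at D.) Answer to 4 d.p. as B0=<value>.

d₁ = [ln(V₀/D) + (r + σ²/2)T] / (σ√T)
   = [ln(404.6867/226.7260) + (0.0418 + 0.5·0.5050²)·9.1413] / (0.5050·√9.1413)
   = [0.579371 + 1.547736] / 1.526846 = 1.393138
d₂ = d₁ − σ√T = 1.393138 − 1.526846 = -0.133709
N(d₁) = 0.918211,  N(d₂) = 0.446816,  e^(−rT) = 0.682422
E₀ = V₀·N(d₁) − D·e^(−rT)·N(d₂)
   = 404.6867·0.918211 − 226.7260·0.682422·0.446816 = 302.455003
B₀ = V₀ − E₀ = 404.6867 − 302.455003 = 102.231697

B0=102.2317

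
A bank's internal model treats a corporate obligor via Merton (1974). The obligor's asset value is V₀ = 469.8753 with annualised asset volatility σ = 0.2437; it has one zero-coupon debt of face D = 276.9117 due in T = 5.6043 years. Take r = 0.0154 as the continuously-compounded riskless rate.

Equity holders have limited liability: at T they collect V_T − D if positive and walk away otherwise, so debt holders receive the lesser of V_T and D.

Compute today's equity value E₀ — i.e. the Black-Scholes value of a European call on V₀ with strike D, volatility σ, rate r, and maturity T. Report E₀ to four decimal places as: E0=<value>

d₁ = [ln(V₀/D) + (r + σ²/2)T] / (σ√T)
   = [ln(469.8753/276.9117) + (0.0154 + 0.5·0.2437²)·5.6043] / (0.2437·√5.6043)
   = [0.528769 + 0.252725] / 0.576921 = 1.354594
d₂ = d₁ − σ√T = 1.354594 − 0.576921 = 0.777674
N(d₁) = 0.912227,  N(d₂) = 0.781619,  e^(−rT) = 0.917313
E₀ = V₀·N(d₁) − D·e^(−rT)·N(d₂)
   = 469.8753·0.912227 − 276.9117·0.917313·0.781619 = 230.089896

E0=230.0899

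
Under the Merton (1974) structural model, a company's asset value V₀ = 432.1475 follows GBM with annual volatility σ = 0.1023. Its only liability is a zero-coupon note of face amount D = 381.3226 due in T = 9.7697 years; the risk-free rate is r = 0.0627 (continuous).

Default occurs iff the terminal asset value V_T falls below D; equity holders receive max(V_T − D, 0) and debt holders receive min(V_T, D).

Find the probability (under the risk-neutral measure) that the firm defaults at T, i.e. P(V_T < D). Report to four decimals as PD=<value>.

PD=0.0159

d₁ = [ln(V₀/D) + (r + σ²/2)T] / (σ√T)
   = [ln(432.1475/381.3226) + (0.0627 + 0.5·0.1023²)·9.7697] / (0.1023·√9.7697)
   = [0.125121 + 0.663682] / 0.319754 = 2.466904
d₂ = d₁ − σ√T = 2.466904 − 0.319754 = 2.147149
risk-neutral PD = N(−d₂) = N(-2.147149) = 0.015891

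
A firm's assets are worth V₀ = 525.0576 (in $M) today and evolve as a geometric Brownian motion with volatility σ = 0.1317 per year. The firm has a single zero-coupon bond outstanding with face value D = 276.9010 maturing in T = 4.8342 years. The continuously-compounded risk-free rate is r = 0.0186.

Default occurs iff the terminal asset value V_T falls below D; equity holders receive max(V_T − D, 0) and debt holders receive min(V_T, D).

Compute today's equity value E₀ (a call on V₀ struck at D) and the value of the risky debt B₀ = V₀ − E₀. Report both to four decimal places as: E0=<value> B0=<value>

E0=272.1649 B0=252.8927

d₁ = [ln(V₀/D) + (r + σ²/2)T] / (σ√T)
   = [ln(525.0576/276.9010) + (0.0186 + 0.5·0.1317²)·4.8342] / (0.1317·√4.8342)
   = [0.639848 + 0.131840] / 0.289566 = 2.664980
d₂ = d₁ − σ√T = 2.664980 − 0.289566 = 2.375413
N(d₁) = 0.996150,  N(d₂) = 0.991235,  e^(−rT) = 0.914008
E₀ = V₀·N(d₁) − D·e^(−rT)·N(d₂)
   = 525.0576·0.996150 − 276.9010·0.914008·0.991235 = 272.164869
B₀ = V₀ − E₀ = 525.0576 − 272.164869 = 252.892731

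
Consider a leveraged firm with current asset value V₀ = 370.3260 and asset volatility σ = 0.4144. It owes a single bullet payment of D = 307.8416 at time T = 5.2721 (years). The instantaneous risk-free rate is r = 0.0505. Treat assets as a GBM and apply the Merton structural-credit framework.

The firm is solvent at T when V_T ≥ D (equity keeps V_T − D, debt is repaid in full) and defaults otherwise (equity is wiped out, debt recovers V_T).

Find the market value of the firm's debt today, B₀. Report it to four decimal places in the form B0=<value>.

d₁ = [ln(V₀/D) + (r + σ²/2)T] / (σ√T)
   = [ln(370.3260/307.8416) + (0.0505 + 0.5·0.4144²)·5.2721] / (0.4144·√5.2721)
   = [0.184798 + 0.718923] / 0.951506 = 0.949780
d₂ = d₁ − σ√T = 0.949780 − 0.951506 = -0.001726
N(d₁) = 0.828888,  N(d₂) = 0.499311,  e^(−rT) = 0.766254
E₀ = V₀·N(d₁) − D·e^(−rT)·N(d₂)
   = 370.3260·0.828888 − 307.8416·0.766254·0.499311 = 189.178710
B₀ = V₀ − E₀ = 370.3260 − 189.178710 = 181.147290

B0=181.1473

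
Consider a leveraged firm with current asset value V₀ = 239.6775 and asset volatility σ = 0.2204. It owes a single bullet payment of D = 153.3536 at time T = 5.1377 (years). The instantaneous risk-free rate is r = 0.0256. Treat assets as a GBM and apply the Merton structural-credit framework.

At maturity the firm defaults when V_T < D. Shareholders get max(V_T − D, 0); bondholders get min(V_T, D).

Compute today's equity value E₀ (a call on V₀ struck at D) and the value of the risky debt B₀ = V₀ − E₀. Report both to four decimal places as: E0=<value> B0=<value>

E0=110.6007 B0=129.0768

d₁ = [ln(V₀/D) + (r + σ²/2)T] / (σ√T)
   = [ln(239.6775/153.3536) + (0.0256 + 0.5·0.2204²)·5.1377] / (0.2204·√5.1377)
   = [0.446548 + 0.256310] / 0.499570 = 1.406927
d₂ = d₁ − σ√T = 1.406927 − 0.499570 = 0.907357
N(d₁) = 0.920275,  N(d₂) = 0.817891,  e^(−rT) = 0.876757
E₀ = V₀·N(d₁) − D·e^(−rT)·N(d₂)
   = 239.6775·0.920275 − 153.3536·0.876757·0.817891 = 110.600695
B₀ = V₀ − E₀ = 239.6775 − 110.600695 = 129.076805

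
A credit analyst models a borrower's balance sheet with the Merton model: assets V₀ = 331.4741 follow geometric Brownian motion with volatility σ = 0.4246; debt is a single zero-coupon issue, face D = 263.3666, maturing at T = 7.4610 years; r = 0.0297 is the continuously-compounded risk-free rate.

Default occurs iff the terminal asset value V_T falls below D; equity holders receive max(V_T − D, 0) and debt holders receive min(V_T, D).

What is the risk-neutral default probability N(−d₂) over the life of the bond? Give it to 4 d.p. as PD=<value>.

d₁ = [ln(V₀/D) + (r + σ²/2)T] / (σ√T)
   = [ln(331.4741/263.3666) + (0.0297 + 0.5·0.4246²)·7.4610] / (0.4246·√7.4610)
   = [0.230003 + 0.894145] / 1.159788 = 0.969271
d₂ = d₁ − σ√T = 0.969271 − 1.159788 = -0.190517
risk-neutral PD = N(−d₂) = N(0.190517) = 0.575548

PD=0.5755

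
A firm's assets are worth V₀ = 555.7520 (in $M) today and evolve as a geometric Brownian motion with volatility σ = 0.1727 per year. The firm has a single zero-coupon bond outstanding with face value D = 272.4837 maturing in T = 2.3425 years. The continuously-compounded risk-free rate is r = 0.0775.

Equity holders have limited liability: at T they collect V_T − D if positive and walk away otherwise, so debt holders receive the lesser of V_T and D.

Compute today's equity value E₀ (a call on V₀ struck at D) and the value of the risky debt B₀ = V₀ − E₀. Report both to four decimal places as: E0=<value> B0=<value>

E0=328.5142 B0=227.2378

d₁ = [ln(V₀/D) + (r + σ²/2)T] / (σ√T)
   = [ln(555.7520/272.4837) + (0.0775 + 0.5·0.1727²)·2.3425] / (0.1727·√2.3425)
   = [0.712743 + 0.216477] / 0.264321 = 3.515494
d₂ = d₁ − σ√T = 3.515494 − 0.264321 = 3.251173
N(d₁) = 0.999781,  N(d₂) = 0.999425,  e^(−rT) = 0.833982
E₀ = V₀·N(d₁) − D·e^(−rT)·N(d₂)
   = 555.7520·0.999781 − 272.4837·0.833982·0.999425 = 328.514182
B₀ = V₀ − E₀ = 555.7520 − 328.514182 = 227.237818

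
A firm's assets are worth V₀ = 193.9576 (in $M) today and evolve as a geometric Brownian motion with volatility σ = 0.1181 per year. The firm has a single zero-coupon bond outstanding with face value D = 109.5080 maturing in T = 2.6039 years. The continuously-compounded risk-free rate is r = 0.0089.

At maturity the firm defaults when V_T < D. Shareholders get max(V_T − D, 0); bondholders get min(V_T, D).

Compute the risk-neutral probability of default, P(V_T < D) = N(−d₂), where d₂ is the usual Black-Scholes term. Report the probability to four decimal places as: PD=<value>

d₁ = [ln(V₀/D) + (r + σ²/2)T] / (σ√T)
   = [ln(193.9576/109.5080) + (0.0089 + 0.5·0.1181²)·2.6039] / (0.1181·√2.6039)
   = [0.571642 + 0.041334] / 0.190573 = 3.216483
d₂ = d₁ − σ√T = 3.216483 − 0.190573 = 3.025910
risk-neutral PD = N(−d₂) = N(-3.025910) = 0.001239

PD=0.0012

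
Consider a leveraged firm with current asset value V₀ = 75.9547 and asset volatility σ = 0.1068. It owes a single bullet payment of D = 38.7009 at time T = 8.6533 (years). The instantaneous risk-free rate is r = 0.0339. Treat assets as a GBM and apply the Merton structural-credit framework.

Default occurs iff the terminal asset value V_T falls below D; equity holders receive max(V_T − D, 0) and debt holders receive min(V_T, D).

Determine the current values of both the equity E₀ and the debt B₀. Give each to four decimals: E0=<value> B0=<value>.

E0=47.0972 B0=28.8575

d₁ = [ln(V₀/D) + (r + σ²/2)T] / (σ√T)
   = [ln(75.9547/38.7009) + (0.0339 + 0.5·0.1068²)·8.6533] / (0.1068·√8.6533)
   = [0.674274 + 0.342698] / 0.314168 = 3.237031
d₂ = d₁ − σ√T = 3.237031 − 0.314168 = 2.922863
N(d₁) = 0.999396,  N(d₂) = 0.998266,  e^(−rT) = 0.745763
E₀ = V₀·N(d₁) − D·e^(−rT)·N(d₂)
   = 75.9547·0.999396 − 38.7009·0.745763·0.998266 = 47.097166
B₀ = V₀ − E₀ = 75.9547 − 47.097166 = 28.857534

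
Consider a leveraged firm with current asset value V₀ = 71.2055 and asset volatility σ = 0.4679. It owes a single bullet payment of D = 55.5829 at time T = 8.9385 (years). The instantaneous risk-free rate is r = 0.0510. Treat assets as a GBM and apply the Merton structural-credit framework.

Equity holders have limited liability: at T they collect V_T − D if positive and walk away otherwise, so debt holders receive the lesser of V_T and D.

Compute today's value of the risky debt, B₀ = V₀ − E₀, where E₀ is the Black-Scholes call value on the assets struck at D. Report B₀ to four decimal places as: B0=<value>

B0=23.0331

d₁ = [ln(V₀/D) + (r + σ²/2)T] / (σ√T)
   = [ln(71.2055/55.5829) + (0.0510 + 0.5·0.4679²)·8.9385] / (0.4679·√8.9385)
   = [0.247694 + 1.434318] / 1.398896 = 1.202386
d₂ = d₁ − σ√T = 1.202386 − 1.398896 = -0.196510
N(d₁) = 0.885393,  N(d₂) = 0.422106,  e^(−rT) = 0.633900
E₀ = V₀·N(d₁) − D·e^(−rT)·N(d₂)
   = 71.2055·0.885393 − 55.5829·0.633900·0.422106 = 48.172374
B₀ = V₀ − E₀ = 71.2055 − 48.172374 = 23.033126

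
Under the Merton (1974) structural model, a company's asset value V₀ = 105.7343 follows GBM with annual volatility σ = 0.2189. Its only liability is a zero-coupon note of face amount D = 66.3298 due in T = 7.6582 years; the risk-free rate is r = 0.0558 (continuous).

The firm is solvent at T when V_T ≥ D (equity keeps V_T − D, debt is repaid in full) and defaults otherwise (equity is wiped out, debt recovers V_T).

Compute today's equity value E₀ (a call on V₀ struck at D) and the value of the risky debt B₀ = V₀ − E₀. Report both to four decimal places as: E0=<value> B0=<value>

E0=63.6999 B0=42.0344

d₁ = [ln(V₀/D) + (r + σ²/2)T] / (σ√T)
   = [ln(105.7343/66.3298) + (0.0558 + 0.5·0.2189²)·7.6582] / (0.2189·√7.6582)
   = [0.466290 + 0.610807] / 0.605772 = 1.778058
d₂ = d₁ − σ√T = 1.778058 − 0.605772 = 1.172286
N(d₁) = 0.962303,  N(d₂) = 0.879459,  e^(−rT) = 0.652250
E₀ = V₀·N(d₁) − D·e^(−rT)·N(d₂)
   = 105.7343·0.962303 − 66.3298·0.652250·0.879459 = 63.699856
B₀ = V₀ − E₀ = 105.7343 − 63.699856 = 42.034444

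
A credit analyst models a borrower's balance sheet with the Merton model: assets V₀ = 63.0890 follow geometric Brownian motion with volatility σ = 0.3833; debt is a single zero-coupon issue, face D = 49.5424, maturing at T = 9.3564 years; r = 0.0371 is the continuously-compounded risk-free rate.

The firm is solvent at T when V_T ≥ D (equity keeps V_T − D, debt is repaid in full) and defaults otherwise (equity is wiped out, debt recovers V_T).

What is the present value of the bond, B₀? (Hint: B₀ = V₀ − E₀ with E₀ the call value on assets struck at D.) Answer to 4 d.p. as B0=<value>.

B0=25.0532

d₁ = [ln(V₀/D) + (r + σ²/2)T] / (σ√T)
   = [ln(63.0890/49.5424) + (0.0371 + 0.5·0.3833²)·9.3564] / (0.3833·√9.3564)
   = [0.241718 + 1.034438] / 1.172447 = 1.088455
d₂ = d₁ − σ√T = 1.088455 − 1.172447 = -0.083992
N(d₁) = 0.861803,  N(d₂) = 0.466531,  e^(−rT) = 0.706719
E₀ = V₀·N(d₁) − D·e^(−rT)·N(d₂)
   = 63.0890·0.861803 − 49.5424·0.706719·0.466531 = 38.035828
B₀ = V₀ − E₀ = 63.0890 − 38.035828 = 25.053172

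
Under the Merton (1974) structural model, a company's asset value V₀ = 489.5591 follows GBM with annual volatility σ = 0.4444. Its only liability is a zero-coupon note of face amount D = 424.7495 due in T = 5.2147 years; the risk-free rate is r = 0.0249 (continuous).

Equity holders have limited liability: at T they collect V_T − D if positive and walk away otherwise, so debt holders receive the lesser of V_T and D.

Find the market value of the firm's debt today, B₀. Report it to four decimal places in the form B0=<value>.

d₁ = [ln(V₀/D) + (r + σ²/2)T] / (σ√T)
   = [ln(489.5591/424.7495) + (0.0249 + 0.5·0.4444²)·5.2147] / (0.4444·√5.2147)
   = [0.142006 + 0.644775] / 1.014819 = 0.775291
d₂ = d₁ − σ√T = 0.775291 − 1.014819 = -0.239528
N(d₁) = 0.780916,  N(d₂) = 0.405348,  e^(−rT) = 0.878231
E₀ = V₀·N(d₁) − D·e^(−rT)·N(d₂)
   = 489.5591·0.780916 − 424.7495·0.878231·0.405348 = 231.098444
B₀ = V₀ − E₀ = 489.5591 − 231.098444 = 258.460656

B0=258.4607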